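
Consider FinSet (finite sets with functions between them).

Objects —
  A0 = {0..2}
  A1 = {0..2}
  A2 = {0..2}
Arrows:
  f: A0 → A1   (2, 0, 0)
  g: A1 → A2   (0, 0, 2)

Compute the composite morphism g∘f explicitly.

  0 f→2 g→2
  1 f→0 g→0
  2 f→0 g→0
composite: (2, 0, 0)

Answer: (2, 0, 0)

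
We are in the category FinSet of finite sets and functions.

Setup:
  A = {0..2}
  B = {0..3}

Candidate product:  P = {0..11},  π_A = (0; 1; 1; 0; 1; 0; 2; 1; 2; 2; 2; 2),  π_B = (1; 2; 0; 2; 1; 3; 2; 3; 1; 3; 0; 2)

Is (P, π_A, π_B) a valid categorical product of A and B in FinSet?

Answer: NOT A VALID PRODUCT — duplicate pair at indices 6,11

Work:
|A|·|B| = 3·4 = 12;  |P| = 12
Check the pairing map k ↦ (π_A(k), π_B(k)):
  0 ↦ (0,1)
  1 ↦ (1,2)
  2 ↦ (1,0)
  3 ↦ (0,2)
  4 ↦ (1,1)
  5 ↦ (0,3)
  6 ↦ (2,2)
  7 ↦ (1,3)
  8 ↦ (2,1)
  9 ↦ (2,3)
  10 ↦ (2,0)
  11 ↦ (2,2)  ✗ repeats pair of k=6
distinct pairs in image: 11 / 12 needed
  → (2,2) hit at k=6 and k=11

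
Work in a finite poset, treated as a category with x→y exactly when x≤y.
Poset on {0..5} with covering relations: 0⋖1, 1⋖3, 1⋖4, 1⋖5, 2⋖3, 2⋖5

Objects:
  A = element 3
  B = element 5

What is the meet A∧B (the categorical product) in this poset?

Answer: NO MEET EXISTS

Work:
Lower bounds of A=3 and B=5: {0,1,2}
  maximal lower bounds 1 and 2 are incomparable: neither 1<=2 nor 2<=1
→ no greatest lower bound exists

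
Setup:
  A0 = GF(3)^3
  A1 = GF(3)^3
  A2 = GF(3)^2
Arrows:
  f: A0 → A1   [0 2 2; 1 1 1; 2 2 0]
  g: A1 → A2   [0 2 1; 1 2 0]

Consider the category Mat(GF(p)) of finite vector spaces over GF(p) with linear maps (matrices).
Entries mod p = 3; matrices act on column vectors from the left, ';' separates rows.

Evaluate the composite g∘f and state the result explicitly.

  e0=[1,0,0] f→[0,1,2] g→[1,2]
  e1=[0,1,0] f→[2,1,2] g→[1,1]
  e2=[0,0,1] f→[2,1,0] g→[2,1]
composite: [1 1 2; 2 1 1]

Answer: [1 1 2; 2 1 1]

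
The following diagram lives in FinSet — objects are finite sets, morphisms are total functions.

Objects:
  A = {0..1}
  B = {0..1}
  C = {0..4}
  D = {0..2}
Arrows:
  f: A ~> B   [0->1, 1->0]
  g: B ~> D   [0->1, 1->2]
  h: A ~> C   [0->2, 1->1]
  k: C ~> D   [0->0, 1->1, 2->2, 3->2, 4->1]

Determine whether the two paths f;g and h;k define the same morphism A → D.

Answer: COMMUTES

Work:
Along f;g (path 1):
  0 f~>1 g~>2
  1 f~>0 g~>1
  ⟦path⟧₁ = [0->2, 1->1]
Along h;k (path 2):
  0 h~>2 k~>2
  1 h~>1 k~>1
  ⟦path⟧₂ = [0->2, 1->1]
Equal? equal; square commutes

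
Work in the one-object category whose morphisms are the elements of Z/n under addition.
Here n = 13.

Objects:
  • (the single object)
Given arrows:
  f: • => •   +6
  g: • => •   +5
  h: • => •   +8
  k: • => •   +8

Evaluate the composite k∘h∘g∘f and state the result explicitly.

Answer: +1

Trace:
  0 +6≡6 +5≡11 +8≡6 +8≡1  (mod 13)
result: +1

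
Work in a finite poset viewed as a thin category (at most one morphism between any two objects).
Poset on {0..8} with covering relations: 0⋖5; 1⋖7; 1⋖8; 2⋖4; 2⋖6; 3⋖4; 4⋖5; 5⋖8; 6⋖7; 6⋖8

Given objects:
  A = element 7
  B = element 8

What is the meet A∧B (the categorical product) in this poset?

Lower bounds of A=7 and B=8: {1,2,6}
  maximal lower bounds 1 and 6 are incomparable: neither 1≤6 nor 6≤1
→ no greatest lower bound exists

Answer: NO MEET EXISTS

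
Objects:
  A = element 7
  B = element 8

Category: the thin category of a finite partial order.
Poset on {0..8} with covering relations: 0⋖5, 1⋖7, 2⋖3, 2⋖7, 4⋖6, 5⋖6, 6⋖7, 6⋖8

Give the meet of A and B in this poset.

{x : x<=A ∧ x<=B} = {0,4,5,6}  (A=7, B=8)
  0 <= 6
  4 <= 6
  5 <= 6
  6 <= 6
glb = 6

Answer: A∧B = 6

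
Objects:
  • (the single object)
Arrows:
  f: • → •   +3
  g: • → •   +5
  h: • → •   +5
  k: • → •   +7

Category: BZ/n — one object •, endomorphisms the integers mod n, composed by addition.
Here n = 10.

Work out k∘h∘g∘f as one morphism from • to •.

  0 +3≡3 +5≡8 +5≡3 +7≡0  (mod 10)
⟦path⟧: +0

Answer: +0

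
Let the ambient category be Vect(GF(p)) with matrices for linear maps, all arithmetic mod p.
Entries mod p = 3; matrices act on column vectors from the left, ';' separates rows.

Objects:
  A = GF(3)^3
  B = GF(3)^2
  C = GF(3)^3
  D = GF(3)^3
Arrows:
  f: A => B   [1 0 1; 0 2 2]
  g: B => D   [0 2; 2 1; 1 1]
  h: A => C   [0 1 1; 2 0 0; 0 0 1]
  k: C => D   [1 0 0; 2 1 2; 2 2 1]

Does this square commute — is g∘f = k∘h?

1) trace f;g:
  e0=[1,0,0] f=>[1,0] g=>[0,2,1]
  e1=[0,1,0] f=>[0,2] g=>[1,2,2]
  e2=[0,0,1] f=>[1,2] g=>[1,1,0]
  result₁ = [0 1 1; 2 2 1; 1 2 0]
2) trace h;k:
  e0=[1,0,0] h=>[0,2,0] k=>[0,2,1]
  e1=[0,1,0] h=>[1,0,0] k=>[1,2,2]
  e2=[0,0,1] h=>[1,0,1] k=>[1,1,0]
  result₂ = [0 1 1; 2 2 1; 1 2 0]
Equal? equal; square commutes

Answer: COMMUTES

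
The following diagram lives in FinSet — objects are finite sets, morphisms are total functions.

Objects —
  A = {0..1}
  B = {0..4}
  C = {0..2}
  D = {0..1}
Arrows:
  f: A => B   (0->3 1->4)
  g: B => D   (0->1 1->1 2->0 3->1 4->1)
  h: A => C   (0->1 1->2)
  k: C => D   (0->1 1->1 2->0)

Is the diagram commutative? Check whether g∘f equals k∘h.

Answer: DOES NOT COMMUTE

Work:
1) trace f;g:
  0 f=>3 g=>1
  1 f=>4 g=>1
  result₁ = (0->1 1->1)
2) trace h;k:
  0 h=>1 k=>1
  1 h=>2 k=>0
  result₂ = (0->1 1->0)
Equal? differ; not commutative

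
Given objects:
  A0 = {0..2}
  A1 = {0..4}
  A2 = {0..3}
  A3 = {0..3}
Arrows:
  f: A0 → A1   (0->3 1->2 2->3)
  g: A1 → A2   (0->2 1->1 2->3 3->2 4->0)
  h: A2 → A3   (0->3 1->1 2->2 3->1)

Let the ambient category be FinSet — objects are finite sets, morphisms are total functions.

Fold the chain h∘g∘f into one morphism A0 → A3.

Answer: (0->2 1->1 2->2)

Work:
  0 f→3 g→2 h→2
  1 f→2 g→3 h→1
  2 f→3 g→2 h→2
result: (0->2 1->1 2->2)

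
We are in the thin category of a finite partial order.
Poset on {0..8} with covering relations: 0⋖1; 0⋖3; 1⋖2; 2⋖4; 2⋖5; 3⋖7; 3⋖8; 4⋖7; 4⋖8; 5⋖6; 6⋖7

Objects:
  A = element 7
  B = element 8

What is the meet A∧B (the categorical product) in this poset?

Answer: NO MEET EXISTS

Work:
Lower bounds of A=7 and B=8: {0,1,2,3,4}
  maximal lower bounds 3 and 4 are incomparable: neither 3<=4 nor 4<=3
→ no greatest lower bound exists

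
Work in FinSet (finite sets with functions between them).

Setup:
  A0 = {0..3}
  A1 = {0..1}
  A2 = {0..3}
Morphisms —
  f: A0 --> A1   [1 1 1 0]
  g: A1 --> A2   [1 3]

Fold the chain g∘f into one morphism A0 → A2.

  0 f-->1 g-->3
  1 f-->1 g-->3
  2 f-->1 g-->3
  3 f-->0 g-->1
composite: [3 3 3 1]

Answer: [3 3 3 1]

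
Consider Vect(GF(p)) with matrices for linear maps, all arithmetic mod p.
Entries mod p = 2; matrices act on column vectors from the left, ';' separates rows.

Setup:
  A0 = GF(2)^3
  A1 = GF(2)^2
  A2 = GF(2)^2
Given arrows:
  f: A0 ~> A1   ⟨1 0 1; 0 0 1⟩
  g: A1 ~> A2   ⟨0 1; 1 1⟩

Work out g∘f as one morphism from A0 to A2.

  e0=⟨1,0,0⟩ f~>⟨1,0⟩ g~>⟨0,1⟩
  e1=⟨0,1,0⟩ f~>⟨0,0⟩ g~>⟨0,0⟩
  e2=⟨0,0,1⟩ f~>⟨1,1⟩ g~>⟨1,0⟩
result: ⟨0 0 1; 1 0 0⟩

Answer: ⟨0 0 1; 1 0 0⟩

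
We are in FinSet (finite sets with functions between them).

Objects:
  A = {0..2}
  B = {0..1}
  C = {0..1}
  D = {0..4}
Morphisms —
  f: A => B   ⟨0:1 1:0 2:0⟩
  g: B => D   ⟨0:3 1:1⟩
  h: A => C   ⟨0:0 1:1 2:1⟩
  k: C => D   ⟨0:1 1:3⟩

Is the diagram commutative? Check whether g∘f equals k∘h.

Answer: COMMUTES

Trace:
Path 1 = f;g:
  0 f=>1 g=>1
  1 f=>0 g=>3
  2 f=>0 g=>3
  ⟦path⟧₁ = ⟨0:1 1:3 2:3⟩
Path 2 = h;k:
  0 h=>0 k=>1
  1 h=>1 k=>3
  2 h=>1 k=>3
  ⟦path⟧₂ = ⟨0:1 1:3 2:3⟩
Equal? YES — commutes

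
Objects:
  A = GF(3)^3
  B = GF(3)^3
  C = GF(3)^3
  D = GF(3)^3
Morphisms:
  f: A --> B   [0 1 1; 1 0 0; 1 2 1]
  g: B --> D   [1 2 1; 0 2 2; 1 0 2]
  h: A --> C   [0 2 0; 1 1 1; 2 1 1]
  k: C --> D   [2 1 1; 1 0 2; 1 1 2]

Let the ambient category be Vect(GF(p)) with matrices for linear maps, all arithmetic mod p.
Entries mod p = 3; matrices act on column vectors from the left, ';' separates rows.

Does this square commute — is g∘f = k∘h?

Path 1 = f;g:
  e0=[1,0,0] f-->[0,1,1] g-->[0,1,2]
  e1=[0,1,0] f-->[1,0,2] g-->[0,1,2]
  e2=[0,0,1] f-->[1,0,1] g-->[2,2,0]
  composite₁ = [0 0 2; 1 1 2; 2 2 0]
Path 2 = h;k:
  e0=[1,0,0] h-->[0,1,2] k-->[0,1,2]
  e1=[0,1,0] h-->[2,1,1] k-->[0,1,2]
  e2=[0,0,1] h-->[0,1,1] k-->[2,2,0]
  composite₂ = [0 0 2; 1 1 2; 2 2 0]
Equal? YES — commutes

Answer: COMMUTES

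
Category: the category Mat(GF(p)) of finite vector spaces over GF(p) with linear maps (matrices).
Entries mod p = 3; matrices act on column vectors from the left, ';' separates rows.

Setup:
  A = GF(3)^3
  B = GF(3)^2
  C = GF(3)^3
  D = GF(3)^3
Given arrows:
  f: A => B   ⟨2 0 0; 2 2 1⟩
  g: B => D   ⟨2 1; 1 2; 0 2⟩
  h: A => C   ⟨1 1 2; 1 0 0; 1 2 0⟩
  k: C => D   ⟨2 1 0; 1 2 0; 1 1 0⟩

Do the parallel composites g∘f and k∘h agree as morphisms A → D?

Answer: DOES NOT COMMUTE

Work:
1) trace f;g:
  e0=(1,0,0) f=>(2,2) g=>(0,0,1)
  e1=(0,1,0) f=>(0,2) g=>(2,1,1)
  e2=(0,0,1) f=>(0,1) g=>(1,2,2)
  result₁ = ⟨0 2 1; 0 1 2; 1 1 2⟩
2) trace h;k:
  e0=(1,0,0) h=>(1,1,1) k=>(0,0,2)
  e1=(0,1,0) h=>(1,0,2) k=>(2,1,1)
  e2=(0,0,1) h=>(2,0,0) k=>(1,2,2)
  result₂ = ⟨0 2 1; 0 1 2; 2 1 2⟩
Equal? distinct morphisms ✗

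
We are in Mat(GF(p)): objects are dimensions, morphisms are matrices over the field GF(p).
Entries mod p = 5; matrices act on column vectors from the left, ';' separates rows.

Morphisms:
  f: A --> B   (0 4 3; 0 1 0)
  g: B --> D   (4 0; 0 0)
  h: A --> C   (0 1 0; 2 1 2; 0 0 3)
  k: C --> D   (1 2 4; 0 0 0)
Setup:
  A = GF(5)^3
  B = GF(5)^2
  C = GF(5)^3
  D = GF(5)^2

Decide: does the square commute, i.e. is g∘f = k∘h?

Answer: DOES NOT COMMUTE

Derivation:
Along f;g (path 1):
  e0=⟨1,0,0⟩ f-->⟨0,0⟩ g-->⟨0,0⟩
  e1=⟨0,1,0⟩ f-->⟨4,1⟩ g-->⟨1,0⟩
  e2=⟨0,0,1⟩ f-->⟨3,0⟩ g-->⟨2,0⟩
  result₁ = (0 1 2; 0 0 0)
Along h;k (path 2):
  e0=⟨1,0,0⟩ h-->⟨0,2,0⟩ k-->⟨4,0⟩
  e1=⟨0,1,0⟩ h-->⟨1,1,0⟩ k-->⟨3,0⟩
  e2=⟨0,0,1⟩ h-->⟨0,2,3⟩ k-->⟨1,0⟩
  result₂ = (4 3 1; 0 0 0)
Equal? differ; not commutative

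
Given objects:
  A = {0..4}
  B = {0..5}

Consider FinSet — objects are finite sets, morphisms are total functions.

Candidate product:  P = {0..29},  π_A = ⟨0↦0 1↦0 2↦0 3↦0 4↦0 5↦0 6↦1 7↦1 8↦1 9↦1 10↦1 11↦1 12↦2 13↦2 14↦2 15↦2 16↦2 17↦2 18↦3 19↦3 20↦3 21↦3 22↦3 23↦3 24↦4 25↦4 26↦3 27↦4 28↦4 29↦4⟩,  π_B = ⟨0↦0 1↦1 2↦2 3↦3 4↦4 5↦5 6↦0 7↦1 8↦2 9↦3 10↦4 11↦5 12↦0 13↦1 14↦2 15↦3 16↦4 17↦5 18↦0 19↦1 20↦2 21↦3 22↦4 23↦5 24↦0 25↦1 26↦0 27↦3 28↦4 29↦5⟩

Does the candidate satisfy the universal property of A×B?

|A|·|B| = 5·6 = 30;  |P| = 30
Check the pairing map k ↦ (π_A(k), π_B(k)):
  0 ↦ (0,0)
  1 ↦ (0,1)
  2 ↦ (0,2)
  3 ↦ (0,3)
  4 ↦ (0,4)
  5 ↦ (0,5)
  6 ↦ (1,0)
  7 ↦ (1,1)
  8 ↦ (1,2)
  9 ↦ (1,3)
  10 ↦ (1,4)
  11 ↦ (1,5)
  12 ↦ (2,0)
  13 ↦ (2,1)
  14 ↦ (2,2)
  15 ↦ (2,3)
  16 ↦ (2,4)
  17 ↦ (2,5)
  18 ↦ (3,0)
  19 ↦ (3,1)
  20 ↦ (3,2)
  21 ↦ (3,3)
  22 ↦ (3,4)
  23 ↦ (3,5)
  24 ↦ (4,0)
  25 ↦ (4,1)
  26 ↦ (3,0)  ✗ repeats pair of k=18
  27 ↦ (4,3)
  28 ↦ (4,4)
  29 ↦ (4,5)
distinct pairs in image: 29 / 30 needed
  → (3,0) hit at k=18 and k=26

Answer: NOT A VALID PRODUCT — duplicate pair at indices 18,26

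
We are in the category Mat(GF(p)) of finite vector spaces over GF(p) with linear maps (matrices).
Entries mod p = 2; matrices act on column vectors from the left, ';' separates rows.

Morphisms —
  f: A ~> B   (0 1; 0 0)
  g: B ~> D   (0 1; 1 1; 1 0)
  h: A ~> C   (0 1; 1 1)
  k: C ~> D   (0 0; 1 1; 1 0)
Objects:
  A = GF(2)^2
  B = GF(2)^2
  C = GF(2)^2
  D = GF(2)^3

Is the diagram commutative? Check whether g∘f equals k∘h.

Answer: DOES NOT COMMUTE

Derivation:
Path 1 = f;g:
  e0=[1,0] f~>[0,0] g~>[0,0,0]
  e1=[0,1] f~>[1,0] g~>[0,1,1]
  ⟦path⟧₁ = (0 0; 0 1; 0 1)
Path 2 = h;k:
  e0=[1,0] h~>[0,1] k~>[0,1,0]
  e1=[0,1] h~>[1,1] k~>[0,0,1]
  ⟦path⟧₂ = (0 0; 1 0; 0 1)
Equal? distinct morphisms ✗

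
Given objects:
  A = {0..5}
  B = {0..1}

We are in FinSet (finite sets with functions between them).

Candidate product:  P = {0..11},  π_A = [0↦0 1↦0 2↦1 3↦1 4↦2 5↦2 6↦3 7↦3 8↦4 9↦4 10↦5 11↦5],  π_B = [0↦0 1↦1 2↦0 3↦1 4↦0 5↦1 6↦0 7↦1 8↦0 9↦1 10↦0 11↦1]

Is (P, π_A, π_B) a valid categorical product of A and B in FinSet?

|A|·|B| = 6·2 = 12;  |P| = 12
Check the pairing map k ↦ (π_A(k), π_B(k)):
  0 ↦ (0,0)
  1 ↦ (0,1)
  2 ↦ (1,0)
  3 ↦ (1,1)
  4 ↦ (2,0)
  5 ↦ (2,1)
  6 ↦ (3,0)
  7 ↦ (3,1)
  8 ↦ (4,0)
  9 ↦ (4,1)
  10 ↦ (5,0)
  11 ↦ (5,1)
distinct pairs in image: 12 / 12 needed
  → bijection onto A×B; projections well-typed.

Answer: VALID PRODUCT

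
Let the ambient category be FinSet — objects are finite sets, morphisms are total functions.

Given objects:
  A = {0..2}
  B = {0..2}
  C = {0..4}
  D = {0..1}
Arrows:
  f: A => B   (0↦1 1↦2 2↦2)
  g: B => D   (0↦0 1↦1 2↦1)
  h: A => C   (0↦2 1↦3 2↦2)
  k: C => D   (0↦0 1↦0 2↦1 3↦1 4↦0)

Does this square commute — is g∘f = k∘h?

1) trace f;g:
  0 f=>1 g=>1
  1 f=>2 g=>1
  2 f=>2 g=>1
  composite₁ = (0↦1 1↦1 2↦1)
2) trace h;k:
  0 h=>2 k=>1
  1 h=>3 k=>1
  2 h=>2 k=>1
  composite₂ = (0↦1 1↦1 2↦1)
Equal? equal; square commutes

Answer: COMMUTES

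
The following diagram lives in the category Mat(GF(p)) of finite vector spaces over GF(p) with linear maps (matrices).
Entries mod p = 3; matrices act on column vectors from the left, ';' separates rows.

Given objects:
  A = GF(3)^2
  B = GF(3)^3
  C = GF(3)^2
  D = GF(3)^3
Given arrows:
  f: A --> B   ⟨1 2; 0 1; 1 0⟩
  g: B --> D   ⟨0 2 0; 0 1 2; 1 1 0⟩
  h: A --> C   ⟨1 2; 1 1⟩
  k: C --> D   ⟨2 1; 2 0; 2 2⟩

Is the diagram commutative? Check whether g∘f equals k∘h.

Along f;g (path 1):
  e0=⟨1,0⟩ f-->⟨1,0,1⟩ g-->⟨0,2,1⟩
  e1=⟨0,1⟩ f-->⟨2,1,0⟩ g-->⟨2,1,0⟩
  composite₁ = ⟨0 2; 2 1; 1 0⟩
Along h;k (path 2):
  e0=⟨1,0⟩ h-->⟨1,1⟩ k-->⟨0,2,1⟩
  e1=⟨0,1⟩ h-->⟨2,1⟩ k-->⟨2,1,0⟩
  composite₂ = ⟨0 2; 2 1; 1 0⟩
Equal? equal; square commutes

Answer: COMMUTES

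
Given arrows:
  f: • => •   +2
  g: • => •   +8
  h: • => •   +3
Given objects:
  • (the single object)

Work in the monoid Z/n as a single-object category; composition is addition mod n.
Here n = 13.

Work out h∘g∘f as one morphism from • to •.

  0 +2≡2 +8≡10 +3≡0  (mod 13)
composite: +0

Answer: +0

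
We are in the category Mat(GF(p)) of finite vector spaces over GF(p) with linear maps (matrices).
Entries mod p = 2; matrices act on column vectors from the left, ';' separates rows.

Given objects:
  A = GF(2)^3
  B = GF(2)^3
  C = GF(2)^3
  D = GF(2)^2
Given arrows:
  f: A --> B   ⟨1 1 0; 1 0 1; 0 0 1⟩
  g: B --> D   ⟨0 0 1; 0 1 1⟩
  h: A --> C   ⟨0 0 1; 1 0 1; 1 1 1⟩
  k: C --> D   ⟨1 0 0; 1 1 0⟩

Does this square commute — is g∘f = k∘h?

Answer: COMMUTES

Derivation:
Path 1 = f;g:
  e0=(1,0,0) f-->(1,1,0) g-->(0,1)
  e1=(0,1,0) f-->(1,0,0) g-->(0,0)
  e2=(0,0,1) f-->(0,1,1) g-->(1,0)
  result₁ = ⟨0 0 1; 1 0 0⟩
Path 2 = h;k:
  e0=(1,0,0) h-->(0,1,1) k-->(0,1)
  e1=(0,1,0) h-->(0,0,1) k-->(0,0)
  e2=(0,0,1) h-->(1,1,1) k-->(1,0)
  result₂ = ⟨0 0 1; 1 0 0⟩
Equal? equal; square commutes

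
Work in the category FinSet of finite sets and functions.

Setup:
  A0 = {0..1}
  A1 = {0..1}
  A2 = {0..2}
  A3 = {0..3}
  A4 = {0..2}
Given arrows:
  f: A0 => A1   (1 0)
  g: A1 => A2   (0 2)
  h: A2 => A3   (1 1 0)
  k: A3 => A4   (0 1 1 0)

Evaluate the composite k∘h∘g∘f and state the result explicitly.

  0 f=>1 g=>2 h=>0 k=>0
  1 f=>0 g=>0 h=>1 k=>1
composite: (0 1)

Answer: (0 1)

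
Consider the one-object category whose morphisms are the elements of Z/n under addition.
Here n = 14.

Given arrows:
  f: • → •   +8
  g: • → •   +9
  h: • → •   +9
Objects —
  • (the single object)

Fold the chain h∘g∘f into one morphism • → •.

Answer: +12

Work:
  0 +8≡8 +9≡3 +9≡12  (mod 14)
result: +12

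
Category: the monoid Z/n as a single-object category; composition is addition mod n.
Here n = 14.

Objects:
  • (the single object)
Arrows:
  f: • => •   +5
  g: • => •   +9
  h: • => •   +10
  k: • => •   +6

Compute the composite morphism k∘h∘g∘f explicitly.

  0 +5≡5 +9≡0 +10≡10 +6≡2  (mod 14)
composite: +2

Answer: +2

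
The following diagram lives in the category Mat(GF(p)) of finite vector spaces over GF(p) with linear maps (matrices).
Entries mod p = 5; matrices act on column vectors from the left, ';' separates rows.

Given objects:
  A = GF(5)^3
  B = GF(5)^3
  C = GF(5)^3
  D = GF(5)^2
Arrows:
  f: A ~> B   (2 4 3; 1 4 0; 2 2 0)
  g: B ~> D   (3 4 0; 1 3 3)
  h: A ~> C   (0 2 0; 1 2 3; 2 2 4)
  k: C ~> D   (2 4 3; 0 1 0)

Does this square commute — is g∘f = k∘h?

1) trace f;g:
  e0=⟨1,0,0⟩ f~>⟨2,1,2⟩ g~>⟨0,1⟩
  e1=⟨0,1,0⟩ f~>⟨4,4,2⟩ g~>⟨3,2⟩
  e2=⟨0,0,1⟩ f~>⟨3,0,0⟩ g~>⟨4,3⟩
  result₁ = (0 3 4; 1 2 3)
2) trace h;k:
  e0=⟨1,0,0⟩ h~>⟨0,1,2⟩ k~>⟨0,1⟩
  e1=⟨0,1,0⟩ h~>⟨2,2,2⟩ k~>⟨3,2⟩
  e2=⟨0,0,1⟩ h~>⟨0,3,4⟩ k~>⟨4,3⟩
  result₂ = (0 3 4; 1 2 3)
Equal? YES — commutes

Answer: COMMUTES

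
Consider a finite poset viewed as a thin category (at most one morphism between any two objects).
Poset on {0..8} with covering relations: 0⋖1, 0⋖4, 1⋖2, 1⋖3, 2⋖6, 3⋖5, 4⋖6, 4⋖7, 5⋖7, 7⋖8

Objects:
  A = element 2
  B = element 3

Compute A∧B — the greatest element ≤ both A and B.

Answer: A∧B = 1

Trace:
Common predecessors of 2,3: {0,1}
  0 ⊑ 1
  1 ⊑ 1
glb = 1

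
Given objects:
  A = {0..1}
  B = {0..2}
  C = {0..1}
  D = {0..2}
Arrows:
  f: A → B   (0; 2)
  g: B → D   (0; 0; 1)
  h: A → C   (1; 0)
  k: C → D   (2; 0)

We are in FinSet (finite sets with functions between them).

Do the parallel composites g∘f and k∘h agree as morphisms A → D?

Path 1 = f;g:
  0 f→0 g→0
  1 f→2 g→1
  ⟦path⟧₁ = (0; 1)
Path 2 = h;k:
  0 h→1 k→0
  1 h→0 k→2
  ⟦path⟧₂ = (0; 2)
Equal? distinct morphisms ✗

Answer: DOES NOT COMMUTE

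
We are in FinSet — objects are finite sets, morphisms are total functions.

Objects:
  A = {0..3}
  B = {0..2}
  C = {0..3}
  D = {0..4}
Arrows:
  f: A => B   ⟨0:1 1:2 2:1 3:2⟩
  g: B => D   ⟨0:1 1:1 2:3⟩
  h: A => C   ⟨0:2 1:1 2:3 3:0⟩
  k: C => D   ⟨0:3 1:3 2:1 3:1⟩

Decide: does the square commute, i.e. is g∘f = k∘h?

Answer: COMMUTES

Trace:
1) trace f;g:
  0 f=>1 g=>1
  1 f=>2 g=>3
  2 f=>1 g=>1
  3 f=>2 g=>3
  ⟦path⟧₁ = ⟨0:1 1:3 2:1 3:3⟩
2) trace h;k:
  0 h=>2 k=>1
  1 h=>1 k=>3
  2 h=>3 k=>1
  3 h=>0 k=>3
  ⟦path⟧₂ = ⟨0:1 1:3 2:1 3:3⟩
Equal? YES — commutes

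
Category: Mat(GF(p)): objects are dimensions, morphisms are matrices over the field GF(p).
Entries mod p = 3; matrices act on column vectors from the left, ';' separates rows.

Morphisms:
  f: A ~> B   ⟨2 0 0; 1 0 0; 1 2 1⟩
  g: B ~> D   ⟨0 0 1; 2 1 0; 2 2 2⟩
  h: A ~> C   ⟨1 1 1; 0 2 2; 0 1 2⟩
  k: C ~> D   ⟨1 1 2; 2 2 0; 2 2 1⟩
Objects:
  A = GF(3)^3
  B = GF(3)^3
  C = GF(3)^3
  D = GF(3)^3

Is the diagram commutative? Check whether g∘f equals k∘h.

Answer: COMMUTES

Trace:
Along f;g (path 1):
  e0=[1,0,0] f~>[2,1,1] g~>[1,2,2]
  e1=[0,1,0] f~>[0,0,2] g~>[2,0,1]
  e2=[0,0,1] f~>[0,0,1] g~>[1,0,2]
  result₁ = ⟨1 2 1; 2 0 0; 2 1 2⟩
Along h;k (path 2):
  e0=[1,0,0] h~>[1,0,0] k~>[1,2,2]
  e1=[0,1,0] h~>[1,2,1] k~>[2,0,1]
  e2=[0,0,1] h~>[1,2,2] k~>[1,0,2]
  result₂ = ⟨1 2 1; 2 0 0; 2 1 2⟩
Equal? same morphism ✓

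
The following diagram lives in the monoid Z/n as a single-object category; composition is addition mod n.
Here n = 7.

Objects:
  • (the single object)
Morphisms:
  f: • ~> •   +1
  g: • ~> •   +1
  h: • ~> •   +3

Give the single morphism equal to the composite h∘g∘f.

Answer: +5

Derivation:
  0 +1≡1 +1≡2 +3≡5  (mod 7)
⟦path⟧: +5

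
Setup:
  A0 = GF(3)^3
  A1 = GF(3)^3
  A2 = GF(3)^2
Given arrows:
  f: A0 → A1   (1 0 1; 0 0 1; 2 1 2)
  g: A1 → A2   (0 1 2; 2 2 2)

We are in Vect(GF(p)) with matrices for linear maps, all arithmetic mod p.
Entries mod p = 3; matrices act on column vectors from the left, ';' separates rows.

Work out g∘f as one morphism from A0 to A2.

Answer: (1 2 2; 0 2 2)

Derivation:
  e0=⟨1,0,0⟩ f→⟨1,0,2⟩ g→⟨1,0⟩
  e1=⟨0,1,0⟩ f→⟨0,0,1⟩ g→⟨2,2⟩
  e2=⟨0,0,1⟩ f→⟨1,1,2⟩ g→⟨2,2⟩
result: (1 2 2; 0 2 2)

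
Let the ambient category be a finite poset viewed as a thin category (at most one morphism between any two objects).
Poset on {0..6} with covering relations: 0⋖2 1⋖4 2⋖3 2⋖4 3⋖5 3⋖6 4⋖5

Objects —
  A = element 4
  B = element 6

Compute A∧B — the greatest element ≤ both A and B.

Lower bounds of A=4 and B=6: {0,2}
  0 <= 2
  2 <= 2
glb = 2

Answer: A∧B = 2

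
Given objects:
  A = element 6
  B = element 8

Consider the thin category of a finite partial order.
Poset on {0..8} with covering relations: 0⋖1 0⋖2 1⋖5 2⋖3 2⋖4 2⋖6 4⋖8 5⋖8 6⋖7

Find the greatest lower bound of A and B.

Lower bounds of A=6 and B=8: {0,2}
  0 ≤ 2
  2 ≤ 2
glb = 2

Answer: A∧B = 2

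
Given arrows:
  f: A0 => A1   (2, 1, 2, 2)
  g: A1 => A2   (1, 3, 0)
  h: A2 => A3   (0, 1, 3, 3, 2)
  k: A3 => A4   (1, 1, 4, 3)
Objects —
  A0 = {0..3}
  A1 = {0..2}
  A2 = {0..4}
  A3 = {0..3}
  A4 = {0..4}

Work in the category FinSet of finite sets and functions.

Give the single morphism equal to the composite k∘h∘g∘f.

Answer: (1, 3, 1, 1)

Work:
  0 f=>2 g=>0 h=>0 k=>1
  1 f=>1 g=>3 h=>3 k=>3
  2 f=>2 g=>0 h=>0 k=>1
  3 f=>2 g=>0 h=>0 k=>1
result: (1, 3, 1, 1)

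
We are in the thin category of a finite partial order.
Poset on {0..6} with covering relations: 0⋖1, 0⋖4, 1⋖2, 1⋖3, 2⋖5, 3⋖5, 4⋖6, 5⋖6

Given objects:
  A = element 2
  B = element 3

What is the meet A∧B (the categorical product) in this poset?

Common predecessors of 2,3: {0,1}
  0 ≤ 1
  1 ≤ 1
glb = 1

Answer: A∧B = 1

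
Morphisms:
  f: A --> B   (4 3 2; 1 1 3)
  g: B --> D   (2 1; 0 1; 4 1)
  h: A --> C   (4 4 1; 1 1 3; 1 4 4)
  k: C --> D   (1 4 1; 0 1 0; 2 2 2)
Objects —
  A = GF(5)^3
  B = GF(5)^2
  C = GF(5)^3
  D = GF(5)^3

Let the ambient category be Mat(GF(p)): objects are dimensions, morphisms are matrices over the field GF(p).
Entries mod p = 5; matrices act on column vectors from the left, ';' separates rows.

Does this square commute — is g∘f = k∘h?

Path 1 = f;g:
  e0=⟨1,0,0⟩ f-->⟨4,1⟩ g-->⟨4,1,2⟩
  e1=⟨0,1,0⟩ f-->⟨3,1⟩ g-->⟨2,1,3⟩
  e2=⟨0,0,1⟩ f-->⟨2,3⟩ g-->⟨2,3,1⟩
  ⟦path⟧₁ = (4 2 2; 1 1 3; 2 3 1)
Path 2 = h;k:
  e0=⟨1,0,0⟩ h-->⟨4,1,1⟩ k-->⟨4,1,2⟩
  e1=⟨0,1,0⟩ h-->⟨4,1,4⟩ k-->⟨2,1,3⟩
  e2=⟨0,0,1⟩ h-->⟨1,3,4⟩ k-->⟨2,3,1⟩
  ⟦path⟧₂ = (4 2 2; 1 1 3; 2 3 1)
Equal? same morphism ✓

Answer: COMMUTES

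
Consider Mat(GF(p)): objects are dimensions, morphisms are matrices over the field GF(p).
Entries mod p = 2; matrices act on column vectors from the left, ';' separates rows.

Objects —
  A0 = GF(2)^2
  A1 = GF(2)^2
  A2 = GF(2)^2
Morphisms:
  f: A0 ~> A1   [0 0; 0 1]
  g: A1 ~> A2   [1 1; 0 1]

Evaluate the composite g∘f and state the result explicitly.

  e0=(1,0) f~>(0,0) g~>(0,0)
  e1=(0,1) f~>(0,1) g~>(1,1)
result: [0 1; 0 1]

Answer: [0 1; 0 1]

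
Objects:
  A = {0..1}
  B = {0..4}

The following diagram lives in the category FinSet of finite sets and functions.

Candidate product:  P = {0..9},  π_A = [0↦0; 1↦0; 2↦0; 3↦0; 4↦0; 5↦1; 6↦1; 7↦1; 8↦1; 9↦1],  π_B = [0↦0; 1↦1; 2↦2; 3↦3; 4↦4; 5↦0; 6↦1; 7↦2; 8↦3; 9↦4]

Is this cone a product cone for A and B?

Answer: VALID PRODUCT

Derivation:
|A|·|B| = 2·5 = 10;  |P| = 10
Check the pairing map k ↦ (π_A(k), π_B(k)):
  0 ↦ (0,0)
  1 ↦ (0,1)
  2 ↦ (0,2)
  3 ↦ (0,3)
  4 ↦ (0,4)
  5 ↦ (1,0)
  6 ↦ (1,1)
  7 ↦ (1,2)
  8 ↦ (1,3)
  9 ↦ (1,4)
distinct pairs in image: 10 / 10 needed
  → bijection onto A×B; projections well-typed.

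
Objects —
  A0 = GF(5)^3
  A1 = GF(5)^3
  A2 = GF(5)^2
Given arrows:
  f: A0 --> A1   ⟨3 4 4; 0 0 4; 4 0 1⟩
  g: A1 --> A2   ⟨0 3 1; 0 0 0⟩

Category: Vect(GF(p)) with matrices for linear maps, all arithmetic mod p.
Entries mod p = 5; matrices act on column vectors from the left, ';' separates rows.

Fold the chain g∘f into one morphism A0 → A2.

  e0=⟨1,0,0⟩ f-->⟨3,0,4⟩ g-->⟨4,0⟩
  e1=⟨0,1,0⟩ f-->⟨4,0,0⟩ g-->⟨0,0⟩
  e2=⟨0,0,1⟩ f-->⟨4,4,1⟩ g-->⟨3,0⟩
⟦path⟧: ⟨4 0 3; 0 0 0⟩

Answer: ⟨4 0 3; 0 0 0⟩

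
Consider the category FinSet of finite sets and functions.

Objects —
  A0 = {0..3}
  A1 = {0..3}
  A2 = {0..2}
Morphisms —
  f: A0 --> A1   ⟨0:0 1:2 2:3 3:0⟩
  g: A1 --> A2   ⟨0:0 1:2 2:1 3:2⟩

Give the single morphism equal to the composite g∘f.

Answer: ⟨0:0 1:1 2:2 3:0⟩

Trace:
  0 f-->0 g-->0
  1 f-->2 g-->1
  2 f-->3 g-->2
  3 f-->0 g-->0
composite: ⟨0:0 1:1 2:2 3:0⟩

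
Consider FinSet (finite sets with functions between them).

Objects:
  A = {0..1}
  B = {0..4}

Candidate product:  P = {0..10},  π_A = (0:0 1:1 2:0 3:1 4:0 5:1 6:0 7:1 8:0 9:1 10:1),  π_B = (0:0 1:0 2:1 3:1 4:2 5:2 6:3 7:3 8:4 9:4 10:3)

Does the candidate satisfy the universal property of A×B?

|A|·|B| = 2·5 = 10;  |P| = 11
  → cardinalities differ; no bijection possible.

Answer: NOT A VALID PRODUCT — |P|=11 ≠ |A|·|B|=10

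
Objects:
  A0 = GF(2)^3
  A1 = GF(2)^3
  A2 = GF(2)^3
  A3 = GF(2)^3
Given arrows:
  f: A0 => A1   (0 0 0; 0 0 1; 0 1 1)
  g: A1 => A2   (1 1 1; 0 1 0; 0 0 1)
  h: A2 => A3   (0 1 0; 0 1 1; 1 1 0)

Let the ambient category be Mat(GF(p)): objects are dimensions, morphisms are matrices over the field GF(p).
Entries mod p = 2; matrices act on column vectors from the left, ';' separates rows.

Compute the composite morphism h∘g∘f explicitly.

  e0=[1,0,0] f=>[0,0,0] g=>[0,0,0] h=>[0,0,0]
  e1=[0,1,0] f=>[0,0,1] g=>[1,0,1] h=>[0,1,1]
  e2=[0,0,1] f=>[0,1,1] g=>[0,1,1] h=>[1,0,1]
result: (0 0 1; 0 1 0; 0 1 1)

Answer: (0 0 1; 0 1 0; 0 1 1)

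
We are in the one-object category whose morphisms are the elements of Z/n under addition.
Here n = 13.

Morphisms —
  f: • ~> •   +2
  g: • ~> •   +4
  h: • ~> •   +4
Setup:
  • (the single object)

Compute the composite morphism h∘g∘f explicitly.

  0 +2≡2 +4≡6 +4≡10  (mod 13)
result: +10

Answer: +10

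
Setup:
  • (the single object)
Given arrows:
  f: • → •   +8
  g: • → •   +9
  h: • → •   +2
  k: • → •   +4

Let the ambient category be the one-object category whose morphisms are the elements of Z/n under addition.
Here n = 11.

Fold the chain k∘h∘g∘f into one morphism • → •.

  0 +8≡8 +9≡6 +2≡8 +4≡1  (mod 11)
⟦path⟧: +1

Answer: +1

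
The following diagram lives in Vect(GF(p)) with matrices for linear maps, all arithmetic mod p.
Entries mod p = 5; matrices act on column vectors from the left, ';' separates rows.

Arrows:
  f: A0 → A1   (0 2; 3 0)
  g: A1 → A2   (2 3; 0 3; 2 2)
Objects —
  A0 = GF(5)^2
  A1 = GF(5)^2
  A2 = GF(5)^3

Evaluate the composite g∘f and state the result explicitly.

Answer: (4 4; 4 0; 1 4)

Derivation:
  e0=⟨1,0⟩ f→⟨0,3⟩ g→⟨4,4,1⟩
  e1=⟨0,1⟩ f→⟨2,0⟩ g→⟨4,0,4⟩
result: (4 4; 4 0; 1 4)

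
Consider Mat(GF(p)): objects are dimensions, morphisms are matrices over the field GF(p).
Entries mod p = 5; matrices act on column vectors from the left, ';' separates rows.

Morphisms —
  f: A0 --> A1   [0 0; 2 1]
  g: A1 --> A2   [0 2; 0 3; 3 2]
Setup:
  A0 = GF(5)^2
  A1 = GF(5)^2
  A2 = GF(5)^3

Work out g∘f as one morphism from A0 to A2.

  e0=⟨1,0⟩ f-->⟨0,2⟩ g-->⟨4,1,4⟩
  e1=⟨0,1⟩ f-->⟨0,1⟩ g-->⟨2,3,2⟩
composite: [4 2; 1 3; 4 2]

Answer: [4 2; 1 3; 4 2]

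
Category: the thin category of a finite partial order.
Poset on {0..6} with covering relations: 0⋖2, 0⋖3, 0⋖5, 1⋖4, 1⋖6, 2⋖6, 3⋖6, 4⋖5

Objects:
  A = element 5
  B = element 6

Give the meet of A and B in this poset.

Answer: NO MEET EXISTS

Work:
Common predecessors of 5,6: {0,1}
  maximal lower bounds 0 and 1 are incomparable: neither 0<=1 nor 1<=0
→ no greatest lower bound exists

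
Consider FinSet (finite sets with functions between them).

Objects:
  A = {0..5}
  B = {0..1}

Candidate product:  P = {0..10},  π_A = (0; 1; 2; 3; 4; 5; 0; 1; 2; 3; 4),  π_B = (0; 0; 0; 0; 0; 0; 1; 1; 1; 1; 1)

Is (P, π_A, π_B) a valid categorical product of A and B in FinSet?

Answer: NOT A VALID PRODUCT — |P|=11 ≠ |A|·|B|=12

Work:
|A|·|B| = 6·2 = 12;  |P| = 11
  → cardinalities differ; no bijection possible.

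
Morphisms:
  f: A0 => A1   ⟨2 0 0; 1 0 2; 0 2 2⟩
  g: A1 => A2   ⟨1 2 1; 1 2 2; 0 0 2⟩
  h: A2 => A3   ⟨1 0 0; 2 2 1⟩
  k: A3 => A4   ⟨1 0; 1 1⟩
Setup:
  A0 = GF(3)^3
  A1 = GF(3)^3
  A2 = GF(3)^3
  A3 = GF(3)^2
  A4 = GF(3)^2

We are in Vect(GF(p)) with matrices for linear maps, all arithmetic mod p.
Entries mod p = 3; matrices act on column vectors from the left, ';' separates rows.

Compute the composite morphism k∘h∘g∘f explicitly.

Answer: ⟨1 2 0; 2 0 2⟩

Derivation:
  e0=[1,0,0] f=>[2,1,0] g=>[1,1,0] h=>[1,1] k=>[1,2]
  e1=[0,1,0] f=>[0,0,2] g=>[2,1,1] h=>[2,1] k=>[2,0]
  e2=[0,0,1] f=>[0,2,2] g=>[0,2,1] h=>[0,2] k=>[0,2]
result: ⟨1 2 0; 2 0 2⟩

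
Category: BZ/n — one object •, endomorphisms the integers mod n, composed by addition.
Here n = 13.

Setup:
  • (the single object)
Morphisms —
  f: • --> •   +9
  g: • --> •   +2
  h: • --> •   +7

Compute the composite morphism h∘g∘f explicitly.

Answer: +5

Work:
  0 +9≡9 +2≡11 +7≡5  (mod 13)
result: +5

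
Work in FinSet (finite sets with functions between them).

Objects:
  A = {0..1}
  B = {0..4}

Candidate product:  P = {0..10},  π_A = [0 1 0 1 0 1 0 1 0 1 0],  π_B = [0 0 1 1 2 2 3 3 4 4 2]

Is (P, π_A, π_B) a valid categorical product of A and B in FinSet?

|A|·|B| = 2·5 = 10;  |P| = 11
  → cardinalities differ; no bijection possible.

Answer: NOT A VALID PRODUCT — |P|=11 ≠ |A|·|B|=10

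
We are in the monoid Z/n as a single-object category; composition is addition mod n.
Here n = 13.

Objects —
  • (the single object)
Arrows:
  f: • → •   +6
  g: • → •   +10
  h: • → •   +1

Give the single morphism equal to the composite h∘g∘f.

Answer: +4

Derivation:
  0 +6≡6 +10≡3 +1≡4  (mod 13)
composite: +4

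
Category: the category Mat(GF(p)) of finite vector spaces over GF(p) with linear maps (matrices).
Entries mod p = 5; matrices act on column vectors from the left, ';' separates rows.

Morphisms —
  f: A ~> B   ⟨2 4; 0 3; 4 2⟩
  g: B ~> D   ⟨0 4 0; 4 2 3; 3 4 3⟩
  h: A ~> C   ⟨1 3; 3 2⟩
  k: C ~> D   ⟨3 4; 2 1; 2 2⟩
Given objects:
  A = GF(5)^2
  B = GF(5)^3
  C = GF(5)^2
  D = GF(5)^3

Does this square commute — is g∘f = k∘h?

Along f;g (path 1):
  e0=⟨1,0⟩ f~>⟨2,0,4⟩ g~>⟨0,0,3⟩
  e1=⟨0,1⟩ f~>⟨4,3,2⟩ g~>⟨2,3,0⟩
  composite₁ = ⟨0 2; 0 3; 3 0⟩
Along h;k (path 2):
  e0=⟨1,0⟩ h~>⟨1,3⟩ k~>⟨0,0,3⟩
  e1=⟨0,1⟩ h~>⟨3,2⟩ k~>⟨2,3,0⟩
  composite₂ = ⟨0 2; 0 3; 3 0⟩
Equal? same morphism ✓

Answer: COMMUTES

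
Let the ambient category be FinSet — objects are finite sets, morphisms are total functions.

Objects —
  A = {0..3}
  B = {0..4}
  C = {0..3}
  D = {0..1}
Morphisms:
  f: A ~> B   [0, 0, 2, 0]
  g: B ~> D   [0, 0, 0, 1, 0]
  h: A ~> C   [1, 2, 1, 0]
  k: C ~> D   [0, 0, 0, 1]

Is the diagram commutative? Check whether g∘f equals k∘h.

Along f;g (path 1):
  0 f~>0 g~>0
  1 f~>0 g~>0
  2 f~>2 g~>0
  3 f~>0 g~>0
  result₁ = [0, 0, 0, 0]
Along h;k (path 2):
  0 h~>1 k~>0
  1 h~>2 k~>0
  2 h~>1 k~>0
  3 h~>0 k~>0
  result₂ = [0, 0, 0, 0]
Equal? YES — commutes

Answer: COMMUTES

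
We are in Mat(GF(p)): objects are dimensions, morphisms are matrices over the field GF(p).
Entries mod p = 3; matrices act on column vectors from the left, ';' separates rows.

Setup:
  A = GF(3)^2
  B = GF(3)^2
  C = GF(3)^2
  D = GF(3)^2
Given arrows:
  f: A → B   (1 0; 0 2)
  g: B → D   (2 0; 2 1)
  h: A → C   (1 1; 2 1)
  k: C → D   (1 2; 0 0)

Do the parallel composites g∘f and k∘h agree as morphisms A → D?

1) trace f;g:
  e0=⟨1,0⟩ f→⟨1,0⟩ g→⟨2,2⟩
  e1=⟨0,1⟩ f→⟨0,2⟩ g→⟨0,2⟩
  result₁ = (2 0; 2 2)
2) trace h;k:
  e0=⟨1,0⟩ h→⟨1,2⟩ k→⟨2,0⟩
  e1=⟨0,1⟩ h→⟨1,1⟩ k→⟨0,0⟩
  result₂ = (2 0; 0 0)
Equal? NO — does not commute

Answer: DOES NOT COMMUTE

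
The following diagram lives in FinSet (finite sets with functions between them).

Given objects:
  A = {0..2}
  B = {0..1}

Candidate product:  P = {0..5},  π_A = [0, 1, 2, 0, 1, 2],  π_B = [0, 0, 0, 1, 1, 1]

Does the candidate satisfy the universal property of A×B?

|A|·|B| = 3·2 = 6;  |P| = 6
Check the pairing map k ↦ (π_A(k), π_B(k)):
  0 -> (0,0)
  1 -> (1,0)
  2 -> (2,0)
  3 -> (0,1)
  4 -> (1,1)
  5 -> (2,1)
distinct pairs in image: 6 / 6 needed
  → bijection onto A×B; projections well-typed.

Answer: VALID PRODUCT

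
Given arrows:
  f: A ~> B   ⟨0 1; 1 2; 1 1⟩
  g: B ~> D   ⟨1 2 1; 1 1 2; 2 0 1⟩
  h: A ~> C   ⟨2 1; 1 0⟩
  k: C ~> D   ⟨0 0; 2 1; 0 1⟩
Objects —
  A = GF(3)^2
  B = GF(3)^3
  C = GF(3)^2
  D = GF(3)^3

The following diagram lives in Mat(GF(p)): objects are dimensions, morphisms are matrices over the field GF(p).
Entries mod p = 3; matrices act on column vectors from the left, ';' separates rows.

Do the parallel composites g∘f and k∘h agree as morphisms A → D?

Path 1 = f;g:
  e0=⟨1,0⟩ f~>⟨0,1,1⟩ g~>⟨0,0,1⟩
  e1=⟨0,1⟩ f~>⟨1,2,1⟩ g~>⟨0,2,0⟩
  composite₁ = ⟨0 0; 0 2; 1 0⟩
Path 2 = h;k:
  e0=⟨1,0⟩ h~>⟨2,1⟩ k~>⟨0,2,1⟩
  e1=⟨0,1⟩ h~>⟨1,0⟩ k~>⟨0,2,0⟩
  composite₂ = ⟨0 0; 2 2; 1 0⟩
Equal? distinct morphisms ✗

Answer: DOES NOT COMMUTE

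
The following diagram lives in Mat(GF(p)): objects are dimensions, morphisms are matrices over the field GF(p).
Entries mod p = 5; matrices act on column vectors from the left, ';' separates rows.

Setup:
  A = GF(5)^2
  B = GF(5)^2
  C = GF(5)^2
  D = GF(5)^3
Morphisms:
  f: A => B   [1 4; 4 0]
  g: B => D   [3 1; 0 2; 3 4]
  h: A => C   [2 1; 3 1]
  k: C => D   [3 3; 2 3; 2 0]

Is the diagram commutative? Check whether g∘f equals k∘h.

Answer: DOES NOT COMMUTE

Derivation:
1) trace f;g:
  e0=(1,0) f=>(1,4) g=>(2,3,4)
  e1=(0,1) f=>(4,0) g=>(2,0,2)
  composite₁ = [2 2; 3 0; 4 2]
2) trace h;k:
  e0=(1,0) h=>(2,3) k=>(0,3,4)
  e1=(0,1) h=>(1,1) k=>(1,0,2)
  composite₂ = [0 1; 3 0; 4 2]
Equal? NO — does not commute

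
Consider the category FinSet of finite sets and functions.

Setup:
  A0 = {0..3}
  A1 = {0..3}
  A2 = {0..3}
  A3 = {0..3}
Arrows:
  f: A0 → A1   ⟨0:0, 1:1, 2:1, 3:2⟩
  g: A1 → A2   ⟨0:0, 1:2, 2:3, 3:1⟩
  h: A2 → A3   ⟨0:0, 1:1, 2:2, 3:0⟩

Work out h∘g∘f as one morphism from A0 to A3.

Answer: ⟨0:0, 1:2, 2:2, 3:0⟩

Work:
  0 f→0 g→0 h→0
  1 f→1 g→2 h→2
  2 f→1 g→2 h→2
  3 f→2 g→3 h→0
⟦path⟧: ⟨0:0, 1:2, 2:2, 3:0⟩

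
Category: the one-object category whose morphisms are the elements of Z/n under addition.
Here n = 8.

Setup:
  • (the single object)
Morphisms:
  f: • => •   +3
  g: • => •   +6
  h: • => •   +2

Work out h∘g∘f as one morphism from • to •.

  0 +3≡3 +6≡1 +2≡3  (mod 8)
composite: +3

Answer: +3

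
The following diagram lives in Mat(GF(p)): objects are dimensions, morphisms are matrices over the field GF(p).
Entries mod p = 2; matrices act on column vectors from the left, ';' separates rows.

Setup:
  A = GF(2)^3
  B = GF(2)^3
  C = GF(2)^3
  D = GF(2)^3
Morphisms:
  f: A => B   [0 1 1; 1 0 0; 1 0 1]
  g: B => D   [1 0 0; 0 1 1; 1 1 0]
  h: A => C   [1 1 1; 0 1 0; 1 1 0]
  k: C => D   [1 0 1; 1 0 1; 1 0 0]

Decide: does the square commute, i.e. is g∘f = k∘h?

Along f;g (path 1):
  e0=(1,0,0) f=>(0,1,1) g=>(0,0,1)
  e1=(0,1,0) f=>(1,0,0) g=>(1,0,1)
  e2=(0,0,1) f=>(1,0,1) g=>(1,1,1)
  ⟦path⟧₁ = [0 1 1; 0 0 1; 1 1 1]
Along h;k (path 2):
  e0=(1,0,0) h=>(1,0,1) k=>(0,0,1)
  e1=(0,1,0) h=>(1,1,1) k=>(0,0,1)
  e2=(0,0,1) h=>(1,0,0) k=>(1,1,1)
  ⟦path⟧₂ = [0 0 1; 0 0 1; 1 1 1]
Equal? NO — does not commute

Answer: DOES NOT COMMUTE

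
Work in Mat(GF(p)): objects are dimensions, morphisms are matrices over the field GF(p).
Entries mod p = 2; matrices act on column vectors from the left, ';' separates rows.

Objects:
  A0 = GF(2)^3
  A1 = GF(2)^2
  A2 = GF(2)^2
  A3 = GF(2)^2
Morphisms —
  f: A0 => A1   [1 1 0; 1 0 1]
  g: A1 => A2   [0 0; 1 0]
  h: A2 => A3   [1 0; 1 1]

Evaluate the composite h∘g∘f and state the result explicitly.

Answer: [0 0 0; 1 1 0]

Work:
  e0=(1,0,0) f=>(1,1) g=>(0,1) h=>(0,1)
  e1=(0,1,0) f=>(1,0) g=>(0,1) h=>(0,1)
  e2=(0,0,1) f=>(0,1) g=>(0,0) h=>(0,0)
composite: [0 0 0; 1 1 0]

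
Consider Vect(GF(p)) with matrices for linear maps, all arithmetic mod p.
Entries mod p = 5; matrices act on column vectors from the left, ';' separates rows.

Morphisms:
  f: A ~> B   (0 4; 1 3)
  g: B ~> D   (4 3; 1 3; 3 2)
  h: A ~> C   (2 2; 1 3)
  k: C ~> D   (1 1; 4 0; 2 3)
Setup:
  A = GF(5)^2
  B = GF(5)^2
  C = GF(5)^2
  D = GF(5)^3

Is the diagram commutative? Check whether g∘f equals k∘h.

Answer: COMMUTES

Trace:
Path 1 = f;g:
  e0=(1,0) f~>(0,1) g~>(3,3,2)
  e1=(0,1) f~>(4,3) g~>(0,3,3)
  result₁ = (3 0; 3 3; 2 3)
Path 2 = h;k:
  e0=(1,0) h~>(2,1) k~>(3,3,2)
  e1=(0,1) h~>(2,3) k~>(0,3,3)
  result₂ = (3 0; 3 3; 2 3)
Equal? same morphism ✓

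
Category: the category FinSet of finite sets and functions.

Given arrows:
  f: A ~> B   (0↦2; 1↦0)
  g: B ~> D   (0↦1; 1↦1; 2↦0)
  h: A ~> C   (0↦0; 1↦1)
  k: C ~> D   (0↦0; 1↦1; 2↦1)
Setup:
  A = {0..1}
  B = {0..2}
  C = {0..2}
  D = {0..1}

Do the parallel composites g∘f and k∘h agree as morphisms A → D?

Answer: COMMUTES

Work:
1) trace f;g:
  0 f~>2 g~>0
  1 f~>0 g~>1
  result₁ = (0↦0; 1↦1)
2) trace h;k:
  0 h~>0 k~>0
  1 h~>1 k~>1
  result₂ = (0↦0; 1↦1)
Equal? same morphism ✓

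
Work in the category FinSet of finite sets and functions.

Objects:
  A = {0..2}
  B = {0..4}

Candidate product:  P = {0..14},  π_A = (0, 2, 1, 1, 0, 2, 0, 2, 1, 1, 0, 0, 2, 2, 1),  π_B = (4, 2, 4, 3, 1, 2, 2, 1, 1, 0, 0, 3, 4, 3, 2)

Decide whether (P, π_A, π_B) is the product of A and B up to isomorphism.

Answer: NOT A VALID PRODUCT — duplicate pair at indices 1,5

Trace:
|A|·|B| = 3·5 = 15;  |P| = 15
Check the pairing map k ↦ (π_A(k), π_B(k)):
  0 -> (0,4)
  1 -> (2,2)
  2 -> (1,4)
  3 -> (1,3)
  4 -> (0,1)
  5 -> (2,2)  ✗ repeats pair of k=1
  6 -> (0,2)
  7 -> (2,1)
  8 -> (1,1)
  9 -> (1,0)
  10 -> (0,0)
  11 -> (0,3)
  12 -> (2,4)
  13 -> (2,3)
  14 -> (1,2)
distinct pairs in image: 14 / 15 needed
  → (2,2) hit at k=1 and k=5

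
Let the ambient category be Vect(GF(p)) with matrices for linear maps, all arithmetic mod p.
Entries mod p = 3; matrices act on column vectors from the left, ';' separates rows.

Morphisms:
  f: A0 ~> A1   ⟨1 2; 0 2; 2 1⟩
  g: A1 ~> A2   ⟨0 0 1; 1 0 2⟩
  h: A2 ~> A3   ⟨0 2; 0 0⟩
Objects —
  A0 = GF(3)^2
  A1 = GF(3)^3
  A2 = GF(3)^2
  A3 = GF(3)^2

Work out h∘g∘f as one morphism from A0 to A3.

  e0=(1,0) f~>(1,0,2) g~>(2,2) h~>(1,0)
  e1=(0,1) f~>(2,2,1) g~>(1,1) h~>(2,0)
result: ⟨1 2; 0 0⟩

Answer: ⟨1 2; 0 0⟩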